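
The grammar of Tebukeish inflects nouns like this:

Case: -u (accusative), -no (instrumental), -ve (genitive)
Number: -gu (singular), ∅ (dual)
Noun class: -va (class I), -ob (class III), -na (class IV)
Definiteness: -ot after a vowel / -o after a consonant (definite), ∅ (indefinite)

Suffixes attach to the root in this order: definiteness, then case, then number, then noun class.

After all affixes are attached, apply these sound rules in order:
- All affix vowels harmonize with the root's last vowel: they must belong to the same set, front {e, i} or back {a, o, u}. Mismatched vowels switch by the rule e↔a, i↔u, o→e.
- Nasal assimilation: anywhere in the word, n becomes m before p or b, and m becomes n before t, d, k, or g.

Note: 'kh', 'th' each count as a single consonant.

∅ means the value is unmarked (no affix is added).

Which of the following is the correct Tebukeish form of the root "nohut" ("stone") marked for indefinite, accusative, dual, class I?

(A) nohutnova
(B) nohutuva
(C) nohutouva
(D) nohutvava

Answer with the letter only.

definiteness = indefinite: zero marking, form stays nohut.
Attach case accusative -u → nohutu.
number = dual: zero marking, form stays nohutu.
Attach noun class class I -va → nohutuva.
Vowel harmony: no change.
Nasal assimilation: no change.
So the correct form is nohutuva, option (B).
(C) nohutouva is wrong: it uses definite instead of indefinite for definiteness.
(A) nohutnova is wrong: it uses instrumental instead of accusative for case.
(D) nohutvava is wrong: it uses genitive instead of accusative for case.

B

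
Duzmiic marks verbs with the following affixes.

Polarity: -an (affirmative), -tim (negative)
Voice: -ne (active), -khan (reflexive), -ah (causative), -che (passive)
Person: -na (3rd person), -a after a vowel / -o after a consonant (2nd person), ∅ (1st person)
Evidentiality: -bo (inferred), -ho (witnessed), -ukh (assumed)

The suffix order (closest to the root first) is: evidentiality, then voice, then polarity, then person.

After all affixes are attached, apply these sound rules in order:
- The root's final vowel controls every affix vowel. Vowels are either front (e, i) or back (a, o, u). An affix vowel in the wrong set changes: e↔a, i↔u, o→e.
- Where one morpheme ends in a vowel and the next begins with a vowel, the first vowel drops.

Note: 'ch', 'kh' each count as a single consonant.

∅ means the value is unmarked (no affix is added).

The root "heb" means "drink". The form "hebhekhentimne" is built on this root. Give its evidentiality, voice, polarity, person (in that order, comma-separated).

Segment: heb-ho-khan-tim-na.
evidentiality: -ho → witnessed.
voice: -khan → reflexive.
polarity: -tim → negative.
person: -na → 3rd person.

witnessed, reflexive, negative, 3rd person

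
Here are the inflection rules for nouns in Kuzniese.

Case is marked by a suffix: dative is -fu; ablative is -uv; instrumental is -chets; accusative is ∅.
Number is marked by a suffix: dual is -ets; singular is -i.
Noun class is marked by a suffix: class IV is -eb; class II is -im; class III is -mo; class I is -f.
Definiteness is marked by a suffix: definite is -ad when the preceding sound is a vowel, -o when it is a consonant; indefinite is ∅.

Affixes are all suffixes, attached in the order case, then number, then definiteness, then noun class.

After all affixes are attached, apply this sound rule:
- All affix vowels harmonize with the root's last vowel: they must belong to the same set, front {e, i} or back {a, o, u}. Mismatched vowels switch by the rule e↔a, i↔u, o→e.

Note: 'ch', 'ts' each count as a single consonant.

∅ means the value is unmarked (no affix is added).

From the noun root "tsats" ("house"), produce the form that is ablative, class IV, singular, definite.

Attach case ablative -uv → tsatsuv.
Attach number singular -i → tsatsuvi.
Attach definiteness definite -ad (after vowel 'i') → tsatsuviad.
Attach noun class class IV -eb → tsatsuviadeb.
Apply vowel harmony: tsatsuviadeb → tsatsuvuadab.

tsatsuvuadab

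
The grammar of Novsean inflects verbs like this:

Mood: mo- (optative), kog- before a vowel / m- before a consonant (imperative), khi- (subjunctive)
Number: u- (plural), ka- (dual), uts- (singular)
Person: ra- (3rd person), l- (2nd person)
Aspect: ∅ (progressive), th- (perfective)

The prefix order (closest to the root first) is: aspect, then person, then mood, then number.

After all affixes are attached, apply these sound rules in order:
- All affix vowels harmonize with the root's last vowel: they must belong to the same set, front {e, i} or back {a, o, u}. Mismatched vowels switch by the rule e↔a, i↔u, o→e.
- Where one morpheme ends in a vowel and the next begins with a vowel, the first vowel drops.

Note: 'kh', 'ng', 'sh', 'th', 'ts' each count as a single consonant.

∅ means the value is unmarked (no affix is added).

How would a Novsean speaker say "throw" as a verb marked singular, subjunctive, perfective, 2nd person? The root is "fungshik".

itskhilthfungshik

Attach aspect perfective th- → thfungshik.
Attach person 2nd person l- → lthfungshik.
Attach mood subjunctive khi- → khilthfungshik.
Attach number singular uts- → utskhilthfungshik.
Apply vowel harmony: utskhilthfungshik → itskhilthfungshik.
Vowel deletion: no change.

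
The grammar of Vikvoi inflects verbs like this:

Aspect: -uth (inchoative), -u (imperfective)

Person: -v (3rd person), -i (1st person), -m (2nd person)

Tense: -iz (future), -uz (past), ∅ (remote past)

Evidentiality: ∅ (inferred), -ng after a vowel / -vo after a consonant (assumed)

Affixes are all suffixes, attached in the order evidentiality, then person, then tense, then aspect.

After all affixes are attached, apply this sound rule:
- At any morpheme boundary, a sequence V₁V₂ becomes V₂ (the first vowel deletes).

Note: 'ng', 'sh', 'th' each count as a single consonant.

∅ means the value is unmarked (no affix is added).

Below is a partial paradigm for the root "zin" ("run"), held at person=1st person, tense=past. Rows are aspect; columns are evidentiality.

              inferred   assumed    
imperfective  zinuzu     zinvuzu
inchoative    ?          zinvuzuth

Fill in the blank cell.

evidentiality = inferred: zero marking, form stays zin.
Attach person 1st person -i → zini.
Attach tense past -uz → ziniuz.
Attach aspect inchoative -uth → ziniuzuth.
Apply vowel deletion: ziniuzuth → zinuzuth.

zinuzuth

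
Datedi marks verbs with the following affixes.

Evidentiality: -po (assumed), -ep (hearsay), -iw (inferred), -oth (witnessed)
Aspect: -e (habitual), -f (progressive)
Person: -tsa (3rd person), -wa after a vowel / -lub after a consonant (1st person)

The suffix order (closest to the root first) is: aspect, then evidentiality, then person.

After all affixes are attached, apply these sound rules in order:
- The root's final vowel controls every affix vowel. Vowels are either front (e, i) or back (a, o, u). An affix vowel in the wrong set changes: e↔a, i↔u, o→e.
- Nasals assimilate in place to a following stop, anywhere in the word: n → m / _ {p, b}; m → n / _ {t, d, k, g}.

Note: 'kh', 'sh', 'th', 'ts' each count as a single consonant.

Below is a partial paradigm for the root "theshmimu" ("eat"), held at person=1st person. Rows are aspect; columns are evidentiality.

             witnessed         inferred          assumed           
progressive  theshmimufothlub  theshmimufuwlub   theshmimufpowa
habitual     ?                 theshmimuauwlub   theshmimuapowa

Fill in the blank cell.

Attach aspect habitual -e → theshmimue.
Attach evidentiality witnessed -oth → theshmimueoth.
Attach person 1st person -lub (after consonant 'th') → theshmimueothlub.
Apply vowel harmony: theshmimueothlub → theshmimuaothlub.
Nasal assimilation: no change.

theshmimuaothlub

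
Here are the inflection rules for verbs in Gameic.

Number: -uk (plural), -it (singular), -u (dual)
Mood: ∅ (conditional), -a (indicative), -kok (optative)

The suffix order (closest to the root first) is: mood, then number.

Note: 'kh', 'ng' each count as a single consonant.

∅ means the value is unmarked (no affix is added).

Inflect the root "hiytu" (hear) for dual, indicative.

Attach mood indicative -a → hiytua.
Attach number dual -u → hiytuau.

hiytuau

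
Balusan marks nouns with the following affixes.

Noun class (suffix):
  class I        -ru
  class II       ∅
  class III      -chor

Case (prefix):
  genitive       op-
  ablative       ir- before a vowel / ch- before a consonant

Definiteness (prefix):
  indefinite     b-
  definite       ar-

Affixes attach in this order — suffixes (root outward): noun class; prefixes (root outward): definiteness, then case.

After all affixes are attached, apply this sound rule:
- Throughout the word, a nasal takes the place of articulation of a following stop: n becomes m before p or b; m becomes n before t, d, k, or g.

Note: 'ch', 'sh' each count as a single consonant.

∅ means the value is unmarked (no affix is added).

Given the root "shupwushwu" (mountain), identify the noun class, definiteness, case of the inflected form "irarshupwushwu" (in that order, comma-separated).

Segment: ir-ar-shupwushwu.
noun class: ∅ → class II.
definiteness: ar- → definite.
case: ir/ch- → ablative.

class II, definite, ablative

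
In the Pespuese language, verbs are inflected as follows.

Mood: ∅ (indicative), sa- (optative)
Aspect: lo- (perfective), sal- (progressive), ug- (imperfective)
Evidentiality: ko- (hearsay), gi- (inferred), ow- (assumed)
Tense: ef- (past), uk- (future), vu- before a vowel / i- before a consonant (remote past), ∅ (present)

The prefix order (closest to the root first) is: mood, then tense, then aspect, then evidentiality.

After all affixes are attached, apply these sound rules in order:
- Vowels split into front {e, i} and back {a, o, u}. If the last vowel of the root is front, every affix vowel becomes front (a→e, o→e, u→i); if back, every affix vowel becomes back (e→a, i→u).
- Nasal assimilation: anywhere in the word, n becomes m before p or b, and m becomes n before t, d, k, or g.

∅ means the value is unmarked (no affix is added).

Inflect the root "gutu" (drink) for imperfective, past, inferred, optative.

guugafsagutu

Attach mood optative sa- → sagutu.
Attach tense past ef- → efsagutu.
Attach aspect imperfective ug- → ugefsagutu.
Attach evidentiality inferred gi- → giugefsagutu.
Apply vowel harmony: giugefsagutu → guugafsagutu.
Nasal assimilation: no change.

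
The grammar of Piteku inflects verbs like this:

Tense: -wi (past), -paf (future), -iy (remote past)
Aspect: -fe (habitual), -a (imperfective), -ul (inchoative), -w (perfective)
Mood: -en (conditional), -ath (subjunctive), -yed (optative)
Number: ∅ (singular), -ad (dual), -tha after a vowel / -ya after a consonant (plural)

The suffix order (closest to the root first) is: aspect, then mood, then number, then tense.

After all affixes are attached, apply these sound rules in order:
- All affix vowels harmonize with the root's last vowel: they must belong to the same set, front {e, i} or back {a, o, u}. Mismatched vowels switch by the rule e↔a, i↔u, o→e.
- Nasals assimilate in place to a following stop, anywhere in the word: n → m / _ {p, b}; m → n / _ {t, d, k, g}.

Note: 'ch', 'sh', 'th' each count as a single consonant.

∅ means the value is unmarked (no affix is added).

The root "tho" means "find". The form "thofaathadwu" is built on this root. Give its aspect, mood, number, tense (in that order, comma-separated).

habitual, subjunctive, dual, past

Segment: tho-fe-ath-ad-wi.
aspect: -fe → habitual.
mood: -ath → subjunctive.
number: -ad → dual.
tense: -wi → past.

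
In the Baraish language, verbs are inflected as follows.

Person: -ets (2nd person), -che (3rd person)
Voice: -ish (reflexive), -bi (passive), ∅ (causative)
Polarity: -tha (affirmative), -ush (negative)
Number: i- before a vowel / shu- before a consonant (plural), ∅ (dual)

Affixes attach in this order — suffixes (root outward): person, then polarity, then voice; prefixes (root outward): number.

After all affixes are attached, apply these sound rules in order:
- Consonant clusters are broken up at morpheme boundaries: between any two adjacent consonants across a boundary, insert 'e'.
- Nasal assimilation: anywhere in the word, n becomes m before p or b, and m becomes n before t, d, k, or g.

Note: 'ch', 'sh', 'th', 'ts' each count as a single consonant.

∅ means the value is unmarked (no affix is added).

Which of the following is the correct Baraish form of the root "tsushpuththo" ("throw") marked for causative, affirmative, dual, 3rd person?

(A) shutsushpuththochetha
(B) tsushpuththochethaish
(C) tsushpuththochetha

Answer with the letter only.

Attach person 3rd person -che → tsushpuththoche.
number = dual: zero marking, form stays tsushpuththoche.
Attach polarity affirmative -tha → tsushpuththochetha.
voice = causative: zero marking, form stays tsushpuththochetha.
Epenthesis: no change.
Nasal assimilation: no change.
So the correct form is tsushpuththochetha, option (C).
(A) shutsushpuththochetha is wrong: it uses plural instead of dual for number.
(B) tsushpuththochethaish is wrong: it uses reflexive instead of causative for voice.

C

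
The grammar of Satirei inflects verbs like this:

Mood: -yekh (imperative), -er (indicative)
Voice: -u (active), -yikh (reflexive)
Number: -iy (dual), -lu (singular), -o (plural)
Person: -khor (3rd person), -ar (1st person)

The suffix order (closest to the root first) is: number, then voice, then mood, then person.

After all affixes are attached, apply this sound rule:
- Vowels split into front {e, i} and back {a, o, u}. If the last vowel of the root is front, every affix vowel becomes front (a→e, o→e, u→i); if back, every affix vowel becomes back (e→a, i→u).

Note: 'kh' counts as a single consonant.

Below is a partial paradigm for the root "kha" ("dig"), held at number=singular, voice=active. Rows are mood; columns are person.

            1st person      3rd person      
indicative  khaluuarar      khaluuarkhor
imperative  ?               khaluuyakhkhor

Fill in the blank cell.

khaluuyakhar

Attach number singular -lu → khalu.
Attach voice active -u → khaluu.
Attach mood imperative -yekh → khaluuyekh.
Attach person 1st person -ar → khaluuyekhar.
Apply vowel harmony: khaluuyekhar → khaluuyakhar.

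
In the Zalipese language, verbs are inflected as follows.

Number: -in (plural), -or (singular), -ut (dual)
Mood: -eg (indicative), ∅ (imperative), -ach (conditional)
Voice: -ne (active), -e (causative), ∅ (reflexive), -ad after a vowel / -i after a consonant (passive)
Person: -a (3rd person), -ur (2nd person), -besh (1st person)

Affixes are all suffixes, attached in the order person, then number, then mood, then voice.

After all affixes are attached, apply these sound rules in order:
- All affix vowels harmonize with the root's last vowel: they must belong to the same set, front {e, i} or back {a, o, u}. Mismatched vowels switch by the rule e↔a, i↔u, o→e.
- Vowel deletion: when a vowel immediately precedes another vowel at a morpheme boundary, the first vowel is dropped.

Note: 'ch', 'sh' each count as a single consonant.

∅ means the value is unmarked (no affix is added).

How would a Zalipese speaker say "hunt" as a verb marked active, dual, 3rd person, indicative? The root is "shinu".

shinutagna

Attach person 3rd person -a → shinua.
Attach number dual -ut → shinuaut.
Attach mood indicative -eg → shinuauteg.
Attach voice active -ne → shinuautegne.
Apply vowel harmony: shinuautegne → shinuautagna.
Apply vowel deletion: shinuautagna → shinutagna.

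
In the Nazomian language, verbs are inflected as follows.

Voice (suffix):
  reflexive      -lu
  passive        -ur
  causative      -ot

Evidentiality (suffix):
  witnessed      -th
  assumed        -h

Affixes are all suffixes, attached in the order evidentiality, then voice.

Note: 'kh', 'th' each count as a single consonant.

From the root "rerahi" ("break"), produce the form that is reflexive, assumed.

Attach evidentiality assumed -h → rerahih.
Attach voice reflexive -lu → rerahihlu.

rerahihlu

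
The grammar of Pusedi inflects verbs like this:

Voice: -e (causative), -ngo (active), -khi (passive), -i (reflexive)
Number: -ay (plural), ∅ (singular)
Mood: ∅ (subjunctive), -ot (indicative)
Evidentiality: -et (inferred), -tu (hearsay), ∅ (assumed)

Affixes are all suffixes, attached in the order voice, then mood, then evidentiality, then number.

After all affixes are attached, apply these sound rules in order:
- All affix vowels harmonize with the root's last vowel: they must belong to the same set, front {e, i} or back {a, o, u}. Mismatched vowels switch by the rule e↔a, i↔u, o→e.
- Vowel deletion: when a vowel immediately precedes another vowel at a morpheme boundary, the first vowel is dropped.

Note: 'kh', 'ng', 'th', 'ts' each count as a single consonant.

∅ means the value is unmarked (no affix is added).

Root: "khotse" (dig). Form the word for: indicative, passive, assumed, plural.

khotsekhetey

Attach voice passive -khi → khotsekhi.
Attach mood indicative -ot → khotsekhiot.
evidentiality = assumed: zero marking, form stays khotsekhiot.
Attach number plural -ay → khotsekhiotay.
Apply vowel harmony: khotsekhiotay → khotsekhietey.
Apply vowel deletion: khotsekhietey → khotsekhetey.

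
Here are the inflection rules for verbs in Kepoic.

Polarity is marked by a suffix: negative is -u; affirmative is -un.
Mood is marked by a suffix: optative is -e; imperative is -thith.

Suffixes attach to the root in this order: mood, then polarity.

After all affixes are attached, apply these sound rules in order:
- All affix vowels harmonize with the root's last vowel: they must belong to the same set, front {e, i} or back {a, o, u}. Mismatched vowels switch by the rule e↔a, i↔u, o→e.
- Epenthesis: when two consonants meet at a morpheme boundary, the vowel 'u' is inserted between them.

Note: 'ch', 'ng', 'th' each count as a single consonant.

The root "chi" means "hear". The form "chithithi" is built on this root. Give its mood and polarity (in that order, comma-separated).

imperative, negative

Segment: chi-thith-u.
mood: -thith → imperative.
polarity: -u → negative.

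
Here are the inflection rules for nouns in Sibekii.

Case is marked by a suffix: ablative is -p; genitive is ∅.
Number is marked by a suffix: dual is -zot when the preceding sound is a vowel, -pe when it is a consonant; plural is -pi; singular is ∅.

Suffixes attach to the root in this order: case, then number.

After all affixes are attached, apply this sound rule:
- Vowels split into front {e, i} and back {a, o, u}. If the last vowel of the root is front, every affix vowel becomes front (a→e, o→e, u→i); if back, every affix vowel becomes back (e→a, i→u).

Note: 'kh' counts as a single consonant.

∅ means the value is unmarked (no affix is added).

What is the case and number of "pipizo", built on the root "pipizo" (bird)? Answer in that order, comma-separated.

Segment: pipizo.
case: ∅ → genitive.
number: ∅ → singular.

genitive, singular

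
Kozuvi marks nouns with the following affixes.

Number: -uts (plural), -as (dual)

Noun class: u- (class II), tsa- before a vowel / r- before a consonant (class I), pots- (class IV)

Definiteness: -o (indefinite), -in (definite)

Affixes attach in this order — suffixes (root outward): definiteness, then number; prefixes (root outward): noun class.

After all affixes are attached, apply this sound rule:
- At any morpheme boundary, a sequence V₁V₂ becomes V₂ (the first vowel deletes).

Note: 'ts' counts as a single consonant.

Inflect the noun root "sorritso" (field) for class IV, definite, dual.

potssorritsinas

Attach noun class class IV pots- → potssorritso.
Attach definiteness definite -in → potssorritsoin.
Attach number dual -as → potssorritsoinas.
Apply vowel deletion: potssorritsoinas → potssorritsinas.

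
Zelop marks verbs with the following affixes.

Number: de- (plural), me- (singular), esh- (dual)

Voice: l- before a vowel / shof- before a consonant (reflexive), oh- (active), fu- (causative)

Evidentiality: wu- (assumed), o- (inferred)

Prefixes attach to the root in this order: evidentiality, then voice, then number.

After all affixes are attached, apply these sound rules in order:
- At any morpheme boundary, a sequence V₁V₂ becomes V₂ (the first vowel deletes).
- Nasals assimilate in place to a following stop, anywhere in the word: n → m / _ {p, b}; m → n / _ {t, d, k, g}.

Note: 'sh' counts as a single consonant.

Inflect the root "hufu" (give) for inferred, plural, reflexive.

Attach evidentiality inferred o- → ohufu.
Attach voice reflexive l- (before vowel 'o') → lohufu.
Attach number plural de- → delohufu.
Vowel deletion: no change.
Nasal assimilation: no change.

delohufu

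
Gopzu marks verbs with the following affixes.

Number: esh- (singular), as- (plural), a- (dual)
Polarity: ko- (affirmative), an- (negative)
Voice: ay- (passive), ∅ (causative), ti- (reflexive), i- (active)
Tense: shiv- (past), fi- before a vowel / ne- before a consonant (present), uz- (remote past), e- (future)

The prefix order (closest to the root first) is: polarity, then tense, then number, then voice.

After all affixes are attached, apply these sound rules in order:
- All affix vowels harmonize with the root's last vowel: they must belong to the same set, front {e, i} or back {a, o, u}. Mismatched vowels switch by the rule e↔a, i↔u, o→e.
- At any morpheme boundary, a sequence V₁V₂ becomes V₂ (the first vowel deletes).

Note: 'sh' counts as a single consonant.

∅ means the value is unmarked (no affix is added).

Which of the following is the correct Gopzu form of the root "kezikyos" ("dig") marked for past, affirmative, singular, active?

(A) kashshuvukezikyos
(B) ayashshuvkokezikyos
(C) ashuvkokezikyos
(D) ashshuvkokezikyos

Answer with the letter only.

D

Attach polarity affirmative ko- → kokezikyos.
Attach tense past shiv- → shivkokezikyos.
Attach number singular esh- → eshshivkokezikyos.
Attach voice active i- → ieshshivkokezikyos.
Apply vowel harmony: ieshshivkokezikyos → uashshuvkokezikyos.
Apply vowel deletion: uashshuvkokezikyos → ashshuvkokezikyos.
So the correct form is ashshuvkokezikyos, option (D).
(B) ayashshuvkokezikyos is wrong: it uses passive instead of active for voice.
(A) kashshuvukezikyos is wrong: it has the affixes in the wrong order.
(C) ashuvkokezikyos is wrong: it uses dual instead of singular for number.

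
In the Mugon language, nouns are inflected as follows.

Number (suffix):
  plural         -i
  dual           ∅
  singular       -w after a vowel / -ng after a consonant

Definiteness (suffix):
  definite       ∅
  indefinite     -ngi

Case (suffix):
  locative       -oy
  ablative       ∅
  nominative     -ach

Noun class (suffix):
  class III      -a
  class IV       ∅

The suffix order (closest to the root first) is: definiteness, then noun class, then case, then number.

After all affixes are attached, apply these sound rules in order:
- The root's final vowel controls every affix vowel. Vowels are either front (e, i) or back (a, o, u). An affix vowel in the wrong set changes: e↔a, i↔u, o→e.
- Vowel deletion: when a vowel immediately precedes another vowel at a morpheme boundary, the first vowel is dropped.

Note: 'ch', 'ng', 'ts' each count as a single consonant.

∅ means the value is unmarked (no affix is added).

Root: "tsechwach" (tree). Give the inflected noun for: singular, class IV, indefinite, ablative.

tsechwachnguw

Attach definiteness indefinite -ngi → tsechwachngi.
noun class = class IV: zero marking, form stays tsechwachngi.
case = ablative: zero marking, form stays tsechwachngi.
Attach number singular -w (after vowel 'i') → tsechwachngiw.
Apply vowel harmony: tsechwachngiw → tsechwachnguw.
Vowel deletion: no change.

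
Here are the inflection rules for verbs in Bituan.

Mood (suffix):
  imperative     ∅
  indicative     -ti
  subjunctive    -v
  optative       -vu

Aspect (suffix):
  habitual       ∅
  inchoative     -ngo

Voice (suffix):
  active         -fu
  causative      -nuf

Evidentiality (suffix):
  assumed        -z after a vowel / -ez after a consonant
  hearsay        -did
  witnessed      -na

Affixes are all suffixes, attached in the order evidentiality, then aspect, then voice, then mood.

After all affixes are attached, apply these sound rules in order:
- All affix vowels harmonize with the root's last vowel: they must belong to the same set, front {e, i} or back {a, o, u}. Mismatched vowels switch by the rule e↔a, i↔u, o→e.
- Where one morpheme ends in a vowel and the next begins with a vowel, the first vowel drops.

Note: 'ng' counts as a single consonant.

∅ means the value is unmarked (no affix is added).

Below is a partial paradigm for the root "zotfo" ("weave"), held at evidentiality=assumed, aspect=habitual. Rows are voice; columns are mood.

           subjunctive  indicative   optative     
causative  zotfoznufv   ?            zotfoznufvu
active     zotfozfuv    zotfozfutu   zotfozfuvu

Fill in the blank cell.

Attach evidentiality assumed -z (after vowel 'o') → zotfoz.
aspect = habitual: zero marking, form stays zotfoz.
Attach voice causative -nuf → zotfoznuf.
Attach mood indicative -ti → zotfoznufti.
Apply vowel harmony: zotfoznufti → zotfoznuftu.
Vowel deletion: no change.

zotfoznuftu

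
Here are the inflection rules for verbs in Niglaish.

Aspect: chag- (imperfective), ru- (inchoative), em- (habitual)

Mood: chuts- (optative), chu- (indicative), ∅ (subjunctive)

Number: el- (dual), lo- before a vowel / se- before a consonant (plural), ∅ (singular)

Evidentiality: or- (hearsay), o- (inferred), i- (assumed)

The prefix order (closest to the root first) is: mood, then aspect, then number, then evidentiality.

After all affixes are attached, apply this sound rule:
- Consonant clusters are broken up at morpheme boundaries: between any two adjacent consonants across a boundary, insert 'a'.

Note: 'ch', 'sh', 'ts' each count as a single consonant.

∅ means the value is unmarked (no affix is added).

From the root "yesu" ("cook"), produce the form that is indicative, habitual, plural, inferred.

oloemachuyesu

Attach mood indicative chu- → chuyesu.
Attach aspect habitual em- → emchuyesu.
Attach number plural lo- (before vowel 'e') → loemchuyesu.
Attach evidentiality inferred o- → oloemchuyesu.
Apply epenthesis: oloemchuyesu → oloemachuyesu.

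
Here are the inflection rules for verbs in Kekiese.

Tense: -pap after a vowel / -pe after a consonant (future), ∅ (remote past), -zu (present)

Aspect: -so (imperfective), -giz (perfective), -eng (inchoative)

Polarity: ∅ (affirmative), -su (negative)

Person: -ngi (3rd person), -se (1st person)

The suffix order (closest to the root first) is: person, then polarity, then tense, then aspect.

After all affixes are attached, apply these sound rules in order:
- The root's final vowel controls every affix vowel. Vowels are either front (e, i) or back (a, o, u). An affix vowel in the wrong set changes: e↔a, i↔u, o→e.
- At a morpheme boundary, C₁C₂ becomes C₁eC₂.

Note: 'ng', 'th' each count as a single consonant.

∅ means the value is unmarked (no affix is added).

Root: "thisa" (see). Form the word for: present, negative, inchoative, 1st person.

thisasasuzuang

Attach person 1st person -se → thisase.
Attach polarity negative -su → thisasesu.
Attach tense present -zu → thisasesuzu.
Attach aspect inchoative -eng → thisasesuzueng.
Apply vowel harmony: thisasesuzueng → thisasasuzuang.
Epenthesis: no change.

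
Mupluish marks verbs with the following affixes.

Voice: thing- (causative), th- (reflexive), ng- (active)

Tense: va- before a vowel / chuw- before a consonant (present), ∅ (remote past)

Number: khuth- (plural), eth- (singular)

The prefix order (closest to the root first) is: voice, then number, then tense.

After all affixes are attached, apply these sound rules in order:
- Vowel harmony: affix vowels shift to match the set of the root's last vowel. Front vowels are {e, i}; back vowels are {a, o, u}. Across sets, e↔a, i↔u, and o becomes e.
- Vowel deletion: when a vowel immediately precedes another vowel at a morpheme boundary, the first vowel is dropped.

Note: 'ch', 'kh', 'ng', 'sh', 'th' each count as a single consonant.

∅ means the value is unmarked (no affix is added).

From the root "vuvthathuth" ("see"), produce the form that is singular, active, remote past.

athngvuvthathuth

Attach voice active ng- → ngvuvthathuth.
Attach number singular eth- → ethngvuvthathuth.
tense = remote past: zero marking, form stays ethngvuvthathuth.
Apply vowel harmony: ethngvuvthathuth → athngvuvthathuth.
Vowel deletion: no change.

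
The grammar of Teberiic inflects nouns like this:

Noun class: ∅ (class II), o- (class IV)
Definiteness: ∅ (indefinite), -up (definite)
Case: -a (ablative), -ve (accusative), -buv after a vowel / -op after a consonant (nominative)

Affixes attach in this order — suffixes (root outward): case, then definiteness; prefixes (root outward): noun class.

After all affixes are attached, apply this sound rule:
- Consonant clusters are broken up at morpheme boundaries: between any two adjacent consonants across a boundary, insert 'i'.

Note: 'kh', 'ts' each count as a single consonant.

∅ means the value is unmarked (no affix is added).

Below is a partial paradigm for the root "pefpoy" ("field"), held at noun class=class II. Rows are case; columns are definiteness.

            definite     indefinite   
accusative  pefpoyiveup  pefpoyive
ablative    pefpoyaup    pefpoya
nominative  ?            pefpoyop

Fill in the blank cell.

Attach case nominative -op (after consonant 'y') → pefpoyop.
noun class = class II: zero marking, form stays pefpoyop.
Attach definiteness definite -up → pefpoyopup.
Epenthesis: no change.

pefpoyopup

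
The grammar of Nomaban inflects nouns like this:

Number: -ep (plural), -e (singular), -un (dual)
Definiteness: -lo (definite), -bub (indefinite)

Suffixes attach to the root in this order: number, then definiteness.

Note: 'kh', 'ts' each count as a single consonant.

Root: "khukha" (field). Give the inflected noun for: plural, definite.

Attach number plural -ep → khukhaep.
Attach definiteness definite -lo → khukhaeplo.

khukhaeplo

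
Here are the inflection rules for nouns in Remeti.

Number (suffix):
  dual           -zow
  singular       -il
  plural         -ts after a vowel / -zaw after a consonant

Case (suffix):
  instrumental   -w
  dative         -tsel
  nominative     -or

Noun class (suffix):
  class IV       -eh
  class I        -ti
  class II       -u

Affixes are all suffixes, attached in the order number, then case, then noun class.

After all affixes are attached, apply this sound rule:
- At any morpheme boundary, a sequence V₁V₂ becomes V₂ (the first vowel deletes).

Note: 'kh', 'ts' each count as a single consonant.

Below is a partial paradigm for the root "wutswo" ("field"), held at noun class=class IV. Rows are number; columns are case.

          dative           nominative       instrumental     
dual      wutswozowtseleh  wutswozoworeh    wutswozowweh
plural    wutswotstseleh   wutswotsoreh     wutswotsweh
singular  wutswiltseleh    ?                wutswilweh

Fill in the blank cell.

Attach number singular -il → wutswoil.
Attach case nominative -or → wutswoilor.
Attach noun class class IV -eh → wutswoiloreh.
Apply vowel deletion: wutswoiloreh → wutswiloreh.

wutswiloreh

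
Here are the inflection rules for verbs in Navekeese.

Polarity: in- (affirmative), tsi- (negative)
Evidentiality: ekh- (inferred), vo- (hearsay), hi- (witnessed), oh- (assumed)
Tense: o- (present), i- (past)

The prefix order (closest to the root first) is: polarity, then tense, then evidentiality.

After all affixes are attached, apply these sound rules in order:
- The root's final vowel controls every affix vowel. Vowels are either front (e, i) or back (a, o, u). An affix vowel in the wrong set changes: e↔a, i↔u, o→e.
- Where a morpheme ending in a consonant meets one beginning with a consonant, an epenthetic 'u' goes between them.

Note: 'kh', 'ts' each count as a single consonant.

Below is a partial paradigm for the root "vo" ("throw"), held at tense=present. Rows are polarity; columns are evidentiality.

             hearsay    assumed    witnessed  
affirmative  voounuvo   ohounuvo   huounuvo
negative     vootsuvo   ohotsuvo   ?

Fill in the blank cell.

huotsuvo

Attach polarity negative tsi- → tsivo.
Attach tense present o- → otsivo.
Attach evidentiality witnessed hi- → hiotsivo.
Apply vowel harmony: hiotsivo → huotsuvo.
Epenthesis: no change.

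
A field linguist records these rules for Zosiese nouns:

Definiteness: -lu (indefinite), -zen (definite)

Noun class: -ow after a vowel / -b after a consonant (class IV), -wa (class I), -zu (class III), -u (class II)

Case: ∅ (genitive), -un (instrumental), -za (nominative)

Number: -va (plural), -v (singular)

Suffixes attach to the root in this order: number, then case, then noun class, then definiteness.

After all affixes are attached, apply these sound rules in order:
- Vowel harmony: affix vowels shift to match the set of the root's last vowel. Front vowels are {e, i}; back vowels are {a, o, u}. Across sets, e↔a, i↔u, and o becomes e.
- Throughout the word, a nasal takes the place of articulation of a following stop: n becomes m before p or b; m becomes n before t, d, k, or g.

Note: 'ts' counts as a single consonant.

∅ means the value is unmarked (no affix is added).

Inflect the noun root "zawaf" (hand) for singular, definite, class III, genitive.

Attach number singular -v → zawafv.
case = genitive: zero marking, form stays zawafv.
Attach noun class class III -zu → zawafvzu.
Attach definiteness definite -zen → zawafvzuzen.
Apply vowel harmony: zawafvzuzen → zawafvzuzan.
Nasal assimilation: no change.

zawafvzuzan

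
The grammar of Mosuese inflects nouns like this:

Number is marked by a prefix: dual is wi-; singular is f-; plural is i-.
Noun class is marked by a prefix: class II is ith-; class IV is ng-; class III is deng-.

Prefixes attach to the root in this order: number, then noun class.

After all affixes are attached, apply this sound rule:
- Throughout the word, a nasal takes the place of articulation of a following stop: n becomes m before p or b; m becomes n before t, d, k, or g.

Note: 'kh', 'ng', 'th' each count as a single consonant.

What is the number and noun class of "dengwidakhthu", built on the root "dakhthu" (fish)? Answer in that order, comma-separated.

Segment: deng-wi-dakhthu.
number: wi- → dual.
noun class: deng- → class III.

dual, class III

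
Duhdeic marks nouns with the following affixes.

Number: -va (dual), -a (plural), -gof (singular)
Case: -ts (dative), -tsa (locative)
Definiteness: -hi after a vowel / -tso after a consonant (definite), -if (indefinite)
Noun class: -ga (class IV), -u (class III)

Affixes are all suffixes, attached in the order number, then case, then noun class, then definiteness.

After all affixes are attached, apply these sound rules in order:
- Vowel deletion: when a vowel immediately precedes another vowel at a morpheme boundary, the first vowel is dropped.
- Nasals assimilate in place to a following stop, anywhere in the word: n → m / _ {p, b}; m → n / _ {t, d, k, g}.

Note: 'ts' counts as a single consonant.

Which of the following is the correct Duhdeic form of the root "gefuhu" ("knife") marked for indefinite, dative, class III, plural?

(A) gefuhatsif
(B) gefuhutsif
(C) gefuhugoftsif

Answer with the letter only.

Attach number plural -a → gefuhua.
Attach case dative -ts → gefuhuats.
Attach noun class class III -u → gefuhuatsu.
Attach definiteness indefinite -if → gefuhuatsuif.
Apply vowel deletion: gefuhuatsuif → gefuhatsif.
Nasal assimilation: no change.
So the correct form is gefuhatsif, option (A).
(C) gefuhugoftsif is wrong: it uses singular instead of plural for number.
(B) gefuhutsif is wrong: it has the affixes in the wrong order.

A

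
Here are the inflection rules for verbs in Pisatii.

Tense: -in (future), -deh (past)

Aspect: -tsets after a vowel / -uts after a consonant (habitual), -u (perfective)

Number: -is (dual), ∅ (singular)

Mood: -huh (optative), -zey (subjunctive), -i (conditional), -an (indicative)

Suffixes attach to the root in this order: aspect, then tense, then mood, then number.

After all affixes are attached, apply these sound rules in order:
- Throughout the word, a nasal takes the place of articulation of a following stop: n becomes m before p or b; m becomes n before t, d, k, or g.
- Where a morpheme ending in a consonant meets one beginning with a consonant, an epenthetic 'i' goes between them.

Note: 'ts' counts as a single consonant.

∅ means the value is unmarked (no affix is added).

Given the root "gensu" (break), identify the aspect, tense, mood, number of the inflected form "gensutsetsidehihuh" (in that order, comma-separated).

habitual, past, optative, singular

Segment: gensu-tsets-deh-huh.
aspect: -tsets/uts → habitual.
tense: -deh → past.
mood: -huh → optative.
number: ∅ → singular.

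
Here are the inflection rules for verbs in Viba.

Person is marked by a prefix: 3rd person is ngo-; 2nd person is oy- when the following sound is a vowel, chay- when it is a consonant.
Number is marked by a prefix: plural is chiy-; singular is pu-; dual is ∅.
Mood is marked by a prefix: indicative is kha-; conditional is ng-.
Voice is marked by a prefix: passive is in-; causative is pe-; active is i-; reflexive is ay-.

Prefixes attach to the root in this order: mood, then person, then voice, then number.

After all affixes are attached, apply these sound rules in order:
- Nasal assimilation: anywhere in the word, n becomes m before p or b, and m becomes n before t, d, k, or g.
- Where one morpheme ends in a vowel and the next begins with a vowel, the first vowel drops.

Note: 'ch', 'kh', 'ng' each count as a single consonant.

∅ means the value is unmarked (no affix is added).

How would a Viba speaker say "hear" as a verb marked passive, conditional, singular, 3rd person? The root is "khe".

Attach mood conditional ng- → ngkhe.
Attach person 3rd person ngo- → ngongkhe.
Attach voice passive in- → inngongkhe.
Attach number singular pu- → puinngongkhe.
Nasal assimilation: no change.
Apply vowel deletion: puinngongkhe → pinngongkhe.

pinngongkhe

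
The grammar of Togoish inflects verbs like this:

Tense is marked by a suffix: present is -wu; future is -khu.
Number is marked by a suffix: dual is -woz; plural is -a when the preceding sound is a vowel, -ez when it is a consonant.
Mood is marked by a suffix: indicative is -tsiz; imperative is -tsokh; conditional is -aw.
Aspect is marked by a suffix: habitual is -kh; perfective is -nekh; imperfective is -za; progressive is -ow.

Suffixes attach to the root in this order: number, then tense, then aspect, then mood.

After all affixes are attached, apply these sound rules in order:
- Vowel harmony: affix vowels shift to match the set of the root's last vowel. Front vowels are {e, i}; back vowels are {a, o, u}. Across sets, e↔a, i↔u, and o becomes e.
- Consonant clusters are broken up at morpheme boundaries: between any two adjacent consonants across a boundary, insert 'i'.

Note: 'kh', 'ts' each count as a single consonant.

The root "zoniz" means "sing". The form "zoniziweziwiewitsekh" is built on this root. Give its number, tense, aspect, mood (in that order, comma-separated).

Segment: zoniz-woz-wu-ow-tsokh.
number: -woz → dual.
tense: -wu → present.
aspect: -ow → progressive.
mood: -tsokh → imperative.

dual, present, progressive, imperative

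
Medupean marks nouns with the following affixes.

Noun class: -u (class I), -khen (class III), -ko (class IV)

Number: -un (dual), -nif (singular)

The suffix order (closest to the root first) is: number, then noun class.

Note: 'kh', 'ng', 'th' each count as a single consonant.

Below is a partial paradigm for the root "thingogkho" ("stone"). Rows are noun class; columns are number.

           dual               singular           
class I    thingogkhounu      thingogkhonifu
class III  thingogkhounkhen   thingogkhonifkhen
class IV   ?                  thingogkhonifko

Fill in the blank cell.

thingogkhounko

Attach number dual -un → thingogkhoun.
Attach noun class class IV -ko → thingogkhounko.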